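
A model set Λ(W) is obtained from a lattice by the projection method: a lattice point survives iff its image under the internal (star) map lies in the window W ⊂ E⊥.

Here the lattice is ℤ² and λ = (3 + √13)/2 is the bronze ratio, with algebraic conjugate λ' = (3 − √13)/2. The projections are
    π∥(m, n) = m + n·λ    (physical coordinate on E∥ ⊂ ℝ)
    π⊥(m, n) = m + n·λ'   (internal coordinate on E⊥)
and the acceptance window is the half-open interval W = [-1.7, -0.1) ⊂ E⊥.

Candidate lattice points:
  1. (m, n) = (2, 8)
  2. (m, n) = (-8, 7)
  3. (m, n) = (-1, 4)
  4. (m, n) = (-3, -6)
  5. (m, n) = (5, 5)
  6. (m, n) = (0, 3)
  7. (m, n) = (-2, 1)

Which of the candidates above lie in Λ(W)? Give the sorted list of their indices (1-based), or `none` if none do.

Compute λ' = (3−√13)/2 = -0.302776, so π⊥(m,n) = m -0.302776·n.
candidate 1: (m,n)=(2,8) → π∥ = 2+8·λ ≈ 28.422205, π⊥ = 2+8·λ' ≈ -0.422205 ∈ [-1.7, -0.1) ⇒ IN Λ
candidate 2: (m,n)=(-8,7) → π∥ = -8+7·λ ≈ 15.119429, π⊥ = -8+7·λ' ≈ -10.119429 ∉ [-1.7, -0.1) ⇒ out
candidate 3: (m,n)=(-1,4) → π∥ = -1+4·λ ≈ 12.211103, π⊥ = -1+4·λ' ≈ -2.211103 ∉ [-1.7, -0.1) ⇒ out
candidate 4: (m,n)=(-3,-6) → π∥ = -3-6·λ ≈ -22.816654, π⊥ = -3-6·λ' ≈ -1.183346 ∈ [-1.7, -0.1) ⇒ IN Λ
candidate 5: (m,n)=(5,5) → π∥ = 5+5·λ ≈ 21.513878, π⊥ = 5+5·λ' ≈ 3.486122 ∉ [-1.7, -0.1) ⇒ out
candidate 6: (m,n)=(0,3) → π∥ = 0+3·λ ≈ 9.908327, π⊥ = 0+3·λ' ≈ -0.908327 ∈ [-1.7, -0.1) ⇒ IN Λ
candidate 7: (m,n)=(-2,1) → π∥ = -2+1·λ ≈ 1.302776, π⊥ = -2+1·λ' ≈ -2.302776 ∉ [-1.7, -0.1) ⇒ out

1, 4, 6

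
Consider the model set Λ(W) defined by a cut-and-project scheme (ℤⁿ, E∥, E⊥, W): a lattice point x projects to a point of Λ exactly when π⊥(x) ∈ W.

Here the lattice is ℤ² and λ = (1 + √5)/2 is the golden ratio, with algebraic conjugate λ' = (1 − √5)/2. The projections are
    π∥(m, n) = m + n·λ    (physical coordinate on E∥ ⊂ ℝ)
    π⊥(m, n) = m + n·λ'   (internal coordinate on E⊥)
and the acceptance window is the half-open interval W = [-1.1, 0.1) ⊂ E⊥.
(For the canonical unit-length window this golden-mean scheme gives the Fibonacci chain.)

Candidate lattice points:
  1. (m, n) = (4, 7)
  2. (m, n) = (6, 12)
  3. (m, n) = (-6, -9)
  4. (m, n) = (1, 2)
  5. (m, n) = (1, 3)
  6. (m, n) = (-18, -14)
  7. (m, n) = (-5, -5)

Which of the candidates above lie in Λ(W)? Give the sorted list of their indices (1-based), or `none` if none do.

Compute λ' = (1−√5)/2 = -0.618034, so π⊥(m,n) = m -0.618034·n.
#1 (4,7): internal coord 4 + (7)·λ' = -0.326238; -0.326238 ∈ [-1.1, 0.1) → IN Λ
#2 (6,12): internal coord 6 + (12)·λ' = -1.416408; -1.416408 ∉ [-1.1, 0.1) → out
#3 (-6,-9): internal coord -6 + (-9)·λ' = -0.437694; -0.437694 ∈ [-1.1, 0.1) → IN Λ
#4 (1,2): internal coord 1 + (2)·λ' = -0.236068; -0.236068 ∈ [-1.1, 0.1) → IN Λ
#5 (1,3): internal coord 1 + (3)·λ' = -0.854102; -0.854102 ∈ [-1.1, 0.1) → IN Λ
#6 (-18,-14): internal coord -18 + (-14)·λ' = -9.347524; -9.347524 ∉ [-1.1, 0.1) → out
#7 (-5,-5): internal coord -5 + (-5)·λ' = -1.909830; -1.909830 ∉ [-1.1, 0.1) → out

1, 3, 4, 5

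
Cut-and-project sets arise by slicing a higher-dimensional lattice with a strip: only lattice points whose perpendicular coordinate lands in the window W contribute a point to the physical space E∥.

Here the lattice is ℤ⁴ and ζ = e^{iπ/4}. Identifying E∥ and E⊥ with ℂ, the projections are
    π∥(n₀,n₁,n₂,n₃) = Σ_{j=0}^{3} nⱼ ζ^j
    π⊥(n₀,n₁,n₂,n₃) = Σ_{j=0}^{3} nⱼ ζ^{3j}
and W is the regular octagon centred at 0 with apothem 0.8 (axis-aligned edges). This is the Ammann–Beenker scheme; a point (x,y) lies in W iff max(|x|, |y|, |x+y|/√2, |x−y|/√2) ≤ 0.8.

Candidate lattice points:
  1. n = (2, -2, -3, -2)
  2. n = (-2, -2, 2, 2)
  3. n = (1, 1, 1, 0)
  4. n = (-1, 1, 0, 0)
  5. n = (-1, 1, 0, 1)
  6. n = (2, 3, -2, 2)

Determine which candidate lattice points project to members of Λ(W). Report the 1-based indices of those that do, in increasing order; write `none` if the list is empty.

3

Internal map: ζ^{3j} for j=0..3 gives (1,0), (−√2/2,√2/2), (0,−1), (√2/2,√2/2).
#1 (2, -2, -3, -2): internal (2.00000, 0.17157); octagon support 2.00000 vs apothem 0.8 → ∉ W
#2 (-2, -2, 2, 2): internal (0.82843, -2.00000); octagon support 2.00000 vs apothem 0.8 → ∉ W
#3 (1, 1, 1, 0): internal (0.29289, -0.29289); octagon support 0.41421 vs apothem 0.8 → ∈ W
#4 (-1, 1, 0, 0): internal (-1.70711, 0.70711); octagon support 1.70711 vs apothem 0.8 → ∉ W
#5 (-1, 1, 0, 1): internal (-1.00000, 1.41421); octagon support 1.70711 vs apothem 0.8 → ∉ W
#6 (2, 3, -2, 2): internal (1.29289, 5.53553); octagon support 5.53553 vs apothem 0.8 → ∉ W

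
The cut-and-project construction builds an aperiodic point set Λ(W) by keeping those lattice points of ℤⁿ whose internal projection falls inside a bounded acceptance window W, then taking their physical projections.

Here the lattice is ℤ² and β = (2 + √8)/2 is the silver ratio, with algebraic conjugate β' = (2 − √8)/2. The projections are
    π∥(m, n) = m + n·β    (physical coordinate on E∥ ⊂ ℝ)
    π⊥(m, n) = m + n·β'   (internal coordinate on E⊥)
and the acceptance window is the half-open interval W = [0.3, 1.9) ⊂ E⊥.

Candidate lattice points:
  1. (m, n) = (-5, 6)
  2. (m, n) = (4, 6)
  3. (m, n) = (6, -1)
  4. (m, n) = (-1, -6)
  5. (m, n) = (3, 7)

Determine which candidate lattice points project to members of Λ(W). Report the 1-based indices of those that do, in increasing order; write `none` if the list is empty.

Compute β' = (2−√8)/2 = -0.41421, so π⊥(m,n) = m -0.41421·n.
[1] lift (-5,6): star map gives -7.48528; window check 0.3 ≤ -7.48528 < 1.9 is false → out
[2] lift (4,6): star map gives 1.51472; window check 0.3 ≤ 1.51472 < 1.9 is true → IN Λ
[3] lift (6,-1): star map gives 6.41421; window check 0.3 ≤ 6.41421 < 1.9 is false → out
[4] lift (-1,-6): star map gives 1.48528; window check 0.3 ≤ 1.48528 < 1.9 is true → IN Λ
[5] lift (3,7): star map gives 0.10051; window check 0.3 ≤ 0.10051 < 1.9 is false → out

2, 4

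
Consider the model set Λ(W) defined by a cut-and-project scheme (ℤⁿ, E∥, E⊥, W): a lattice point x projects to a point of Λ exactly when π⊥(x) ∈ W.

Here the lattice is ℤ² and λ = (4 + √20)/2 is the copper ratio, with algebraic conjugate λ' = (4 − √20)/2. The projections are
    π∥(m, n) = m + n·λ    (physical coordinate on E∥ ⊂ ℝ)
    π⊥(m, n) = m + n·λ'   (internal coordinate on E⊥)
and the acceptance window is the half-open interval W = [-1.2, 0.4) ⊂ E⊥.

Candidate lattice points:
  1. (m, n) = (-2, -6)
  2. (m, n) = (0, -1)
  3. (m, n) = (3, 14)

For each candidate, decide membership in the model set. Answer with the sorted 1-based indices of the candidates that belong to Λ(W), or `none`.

1, 2, 3

Numerically λ ≈ 4.236068 and λ' = −1/λ ≈ -0.236068.
[1] lift (-2,-6): star map gives -0.583592; window check -1.2 ≤ -0.583592 < 0.4 is true → IN Λ
[2] lift (0,-1): star map gives 0.236068; window check -1.2 ≤ 0.236068 < 0.4 is true → IN Λ
[3] lift (3,14): star map gives -0.304952; window check -1.2 ≤ -0.304952 < 0.4 is true → IN Λ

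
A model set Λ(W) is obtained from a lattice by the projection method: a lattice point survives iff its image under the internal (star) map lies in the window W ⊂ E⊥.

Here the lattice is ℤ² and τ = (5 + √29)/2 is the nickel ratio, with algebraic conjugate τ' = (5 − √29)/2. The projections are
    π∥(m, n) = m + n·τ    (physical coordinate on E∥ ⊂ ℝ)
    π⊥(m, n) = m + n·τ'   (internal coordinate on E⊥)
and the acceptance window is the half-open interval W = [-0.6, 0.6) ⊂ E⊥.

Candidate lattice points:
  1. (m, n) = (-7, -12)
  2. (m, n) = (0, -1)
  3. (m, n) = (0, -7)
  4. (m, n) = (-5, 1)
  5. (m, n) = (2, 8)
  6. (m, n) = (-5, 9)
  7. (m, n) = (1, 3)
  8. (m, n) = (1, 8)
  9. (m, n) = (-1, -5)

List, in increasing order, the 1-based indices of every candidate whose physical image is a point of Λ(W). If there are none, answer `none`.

2, 5, 7, 8, 9

τ' = (5−√29)/2 ≈ -0.19258.
[1] lift (-7,-12): star map gives -4.68901; window check -0.6 ≤ -4.68901 < 0.6 is false → out
[2] lift (0,-1): star map gives 0.19258; window check -0.6 ≤ 0.19258 < 0.6 is true → IN Λ
[3] lift (0,-7): star map gives 1.34808; window check -0.6 ≤ 1.34808 < 0.6 is false → out
[4] lift (-5,1): star map gives -5.19258; window check -0.6 ≤ -5.19258 < 0.6 is false → out
[5] lift (2,8): star map gives 0.45934; window check -0.6 ≤ 0.45934 < 0.6 is true → IN Λ
[6] lift (-5,9): star map gives -6.73324; window check -0.6 ≤ -6.73324 < 0.6 is false → out
[7] lift (1,3): star map gives 0.42225; window check -0.6 ≤ 0.42225 < 0.6 is true → IN Λ
[8] lift (1,8): star map gives -0.54066; window check -0.6 ≤ -0.54066 < 0.6 is true → IN Λ
[9] lift (-1,-5): star map gives -0.03709; window check -0.6 ≤ -0.03709 < 0.6 is true → IN Λ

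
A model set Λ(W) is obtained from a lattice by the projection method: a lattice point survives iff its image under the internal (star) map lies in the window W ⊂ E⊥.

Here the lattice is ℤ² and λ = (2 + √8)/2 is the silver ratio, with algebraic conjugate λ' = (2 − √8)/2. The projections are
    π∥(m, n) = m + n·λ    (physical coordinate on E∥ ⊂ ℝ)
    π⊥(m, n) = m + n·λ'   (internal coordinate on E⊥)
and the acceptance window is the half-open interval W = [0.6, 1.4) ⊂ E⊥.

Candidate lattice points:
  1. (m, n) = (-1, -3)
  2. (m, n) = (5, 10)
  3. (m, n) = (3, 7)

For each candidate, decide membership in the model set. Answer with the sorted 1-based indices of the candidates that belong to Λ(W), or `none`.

λ' = (2−√8)/2 ≈ -0.4142.
candidate 1: (m,n)=(-1,-3) → π∥ = -1-3·λ ≈ -8.2426, π⊥ = -1-3·λ' ≈ 0.2426 ∉ [0.6, 1.4) ⇒ out
candidate 2: (m,n)=(5,10) → π∥ = 5+10·λ ≈ 29.1421, π⊥ = 5+10·λ' ≈ 0.8579 ∈ [0.6, 1.4) ⇒ IN Λ
candidate 3: (m,n)=(3,7) → π∥ = 3+7·λ ≈ 19.8995, π⊥ = 3+7·λ' ≈ 0.1005 ∉ [0.6, 1.4) ⇒ out

2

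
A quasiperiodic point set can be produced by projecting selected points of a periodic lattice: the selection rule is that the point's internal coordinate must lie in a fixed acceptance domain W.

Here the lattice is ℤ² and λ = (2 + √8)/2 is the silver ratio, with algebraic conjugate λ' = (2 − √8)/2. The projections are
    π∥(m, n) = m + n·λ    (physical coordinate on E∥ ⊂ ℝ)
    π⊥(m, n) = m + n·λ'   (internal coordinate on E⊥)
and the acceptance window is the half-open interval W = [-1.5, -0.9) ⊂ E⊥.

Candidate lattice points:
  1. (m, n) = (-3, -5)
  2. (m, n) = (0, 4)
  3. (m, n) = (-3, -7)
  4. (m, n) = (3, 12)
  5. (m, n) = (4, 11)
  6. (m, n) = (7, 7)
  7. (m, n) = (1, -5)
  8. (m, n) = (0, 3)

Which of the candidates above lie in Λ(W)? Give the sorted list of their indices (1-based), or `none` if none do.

λ' = (2−√8)/2 ≈ -0.41421.
[1] lift (-3,-5): star map gives -0.92893; window check -1.5 ≤ -0.92893 < -0.9 is true → IN Λ
[2] lift (0,4): star map gives -1.65685; window check -1.5 ≤ -1.65685 < -0.9 is false → out
[3] lift (-3,-7): star map gives -0.10051; window check -1.5 ≤ -0.10051 < -0.9 is false → out
[4] lift (3,12): star map gives -1.97056; window check -1.5 ≤ -1.97056 < -0.9 is false → out
[5] lift (4,11): star map gives -0.55635; window check -1.5 ≤ -0.55635 < -0.9 is false → out
[6] lift (7,7): star map gives 4.10051; window check -1.5 ≤ 4.10051 < -0.9 is false → out
[7] lift (1,-5): star map gives 3.07107; window check -1.5 ≤ 3.07107 < -0.9 is false → out
[8] lift (0,3): star map gives -1.24264; window check -1.5 ≤ -1.24264 < -0.9 is true → IN Λ

1, 8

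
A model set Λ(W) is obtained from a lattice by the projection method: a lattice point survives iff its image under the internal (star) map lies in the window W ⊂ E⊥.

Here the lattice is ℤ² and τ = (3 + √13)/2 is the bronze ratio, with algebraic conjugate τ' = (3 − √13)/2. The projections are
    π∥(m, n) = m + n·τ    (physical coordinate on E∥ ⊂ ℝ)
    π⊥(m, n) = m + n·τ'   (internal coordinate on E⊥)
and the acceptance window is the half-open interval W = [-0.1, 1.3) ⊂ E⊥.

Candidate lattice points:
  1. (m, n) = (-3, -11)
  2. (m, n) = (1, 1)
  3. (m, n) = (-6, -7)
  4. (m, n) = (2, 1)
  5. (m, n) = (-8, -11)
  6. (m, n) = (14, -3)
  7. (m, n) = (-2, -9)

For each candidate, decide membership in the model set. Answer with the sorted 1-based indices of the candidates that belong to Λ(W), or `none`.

1, 2, 7

Numerically τ ≈ 3.30278 and τ' = −1/τ ≈ -0.30278.
[1] lift (-3,-11): star map gives 0.33053; window check -0.1 ≤ 0.33053 < 1.3 is true → IN Λ
[2] lift (1,1): star map gives 0.69722; window check -0.1 ≤ 0.69722 < 1.3 is true → IN Λ
[3] lift (-6,-7): star map gives -3.88057; window check -0.1 ≤ -3.88057 < 1.3 is false → out
[4] lift (2,1): star map gives 1.69722; window check -0.1 ≤ 1.69722 < 1.3 is false → out
[5] lift (-8,-11): star map gives -4.66947; window check -0.1 ≤ -4.66947 < 1.3 is false → out
[6] lift (14,-3): star map gives 14.90833; window check -0.1 ≤ 14.90833 < 1.3 is false → out
[7] lift (-2,-9): star map gives 0.72498; window check -0.1 ≤ 0.72498 < 1.3 is true → IN Λ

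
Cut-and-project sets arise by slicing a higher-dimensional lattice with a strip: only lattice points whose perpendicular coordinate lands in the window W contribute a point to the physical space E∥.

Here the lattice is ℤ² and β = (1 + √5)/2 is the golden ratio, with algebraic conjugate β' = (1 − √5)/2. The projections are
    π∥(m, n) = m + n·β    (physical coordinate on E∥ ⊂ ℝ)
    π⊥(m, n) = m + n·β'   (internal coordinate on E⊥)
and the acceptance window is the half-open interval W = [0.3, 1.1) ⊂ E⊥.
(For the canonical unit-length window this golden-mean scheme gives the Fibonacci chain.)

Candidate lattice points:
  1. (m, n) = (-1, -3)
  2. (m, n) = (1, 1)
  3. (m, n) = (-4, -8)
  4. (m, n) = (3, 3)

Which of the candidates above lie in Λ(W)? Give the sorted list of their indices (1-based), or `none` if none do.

1, 2, 3

β' = (1−√5)/2 ≈ -0.61803.
[1] lift (-1,-3): star map gives 0.85410; window check 0.3 ≤ 0.85410 < 1.1 is true → IN Λ
[2] lift (1,1): star map gives 0.38197; window check 0.3 ≤ 0.38197 < 1.1 is true → IN Λ
[3] lift (-4,-8): star map gives 0.94427; window check 0.3 ≤ 0.94427 < 1.1 is true → IN Λ
[4] lift (3,3): star map gives 1.14590; window check 0.3 ≤ 1.14590 < 1.1 is false → out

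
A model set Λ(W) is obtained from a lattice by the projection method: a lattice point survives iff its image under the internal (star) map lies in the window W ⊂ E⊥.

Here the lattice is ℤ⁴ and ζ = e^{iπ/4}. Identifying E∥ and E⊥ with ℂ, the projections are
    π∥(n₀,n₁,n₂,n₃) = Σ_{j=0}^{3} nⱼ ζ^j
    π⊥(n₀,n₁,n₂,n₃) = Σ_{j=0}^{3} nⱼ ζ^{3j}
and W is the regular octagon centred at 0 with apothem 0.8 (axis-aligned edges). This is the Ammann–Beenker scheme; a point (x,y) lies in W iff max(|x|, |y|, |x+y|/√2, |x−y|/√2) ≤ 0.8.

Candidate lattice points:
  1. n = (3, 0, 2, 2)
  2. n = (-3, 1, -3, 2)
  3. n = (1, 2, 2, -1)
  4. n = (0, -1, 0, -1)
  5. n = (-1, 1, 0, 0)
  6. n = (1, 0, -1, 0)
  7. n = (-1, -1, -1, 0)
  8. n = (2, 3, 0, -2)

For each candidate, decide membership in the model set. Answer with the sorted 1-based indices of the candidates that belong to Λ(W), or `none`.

π⊥(n) = n₀ + n₁ζ³ + n₂ζ⁶ + n₃ζ⁹ where ζ = e^{iπ/4}.
candidate 1: n = (3, 0, 2, 2) → π⊥ ≈ (+4.414214, -0.585786); max(|x|,|y|,|x±y|/√2) = 4.414214 > 0.8 ⇒ ∉ W
candidate 2: n = (-3, 1, -3, 2) → π⊥ ≈ (-2.292893, +5.121320); max(|x|,|y|,|x±y|/√2) = 5.242641 > 0.8 ⇒ ∉ W
candidate 3: n = (1, 2, 2, -1) → π⊥ ≈ (-1.121320, -1.292893); max(|x|,|y|,|x±y|/√2) = 1.707107 > 0.8 ⇒ ∉ W
candidate 4: n = (0, -1, 0, -1) → π⊥ ≈ (+0.000000, -1.414214); max(|x|,|y|,|x±y|/√2) = 1.414214 > 0.8 ⇒ ∉ W
candidate 5: n = (-1, 1, 0, 0) → π⊥ ≈ (-1.707107, +0.707107); max(|x|,|y|,|x±y|/√2) = 1.707107 > 0.8 ⇒ ∉ W
candidate 6: n = (1, 0, -1, 0) → π⊥ ≈ (+1.000000, +1.000000); max(|x|,|y|,|x±y|/√2) = 1.414214 > 0.8 ⇒ ∉ W
candidate 7: n = (-1, -1, -1, 0) → π⊥ ≈ (-0.292893, +0.292893); max(|x|,|y|,|x±y|/√2) = 0.414214 ≤ 0.8 ⇒ ∈ W
candidate 8: n = (2, 3, 0, -2) → π⊥ ≈ (-1.535534, +0.707107); max(|x|,|y|,|x±y|/√2) = 1.585786 > 0.8 ⇒ ∉ W

7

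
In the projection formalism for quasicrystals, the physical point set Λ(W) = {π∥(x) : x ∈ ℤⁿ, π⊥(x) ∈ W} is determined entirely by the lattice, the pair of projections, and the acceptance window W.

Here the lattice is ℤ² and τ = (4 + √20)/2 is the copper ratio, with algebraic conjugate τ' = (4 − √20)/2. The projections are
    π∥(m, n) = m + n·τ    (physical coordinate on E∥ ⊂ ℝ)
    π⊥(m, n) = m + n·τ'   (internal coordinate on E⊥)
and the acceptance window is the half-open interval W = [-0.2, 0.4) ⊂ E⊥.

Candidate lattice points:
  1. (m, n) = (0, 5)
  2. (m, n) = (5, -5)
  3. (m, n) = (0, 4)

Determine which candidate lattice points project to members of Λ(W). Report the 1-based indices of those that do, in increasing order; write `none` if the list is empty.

Compute τ' = (4−√20)/2 = -0.236068, so π⊥(m,n) = m -0.236068·n.
candidate 1: (m,n)=(0,5) → π∥ = 0+5·τ ≈ 21.180340, π⊥ = 0+5·τ' ≈ -1.180340 ∉ [-0.2, 0.4) ⇒ out
candidate 2: (m,n)=(5,-5) → π∥ = 5-5·τ ≈ -16.180340, π⊥ = 5-5·τ' ≈ 6.180340 ∉ [-0.2, 0.4) ⇒ out
candidate 3: (m,n)=(0,4) → π∥ = 0+4·τ ≈ 16.944272, π⊥ = 0+4·τ' ≈ -0.944272 ∉ [-0.2, 0.4) ⇒ out

none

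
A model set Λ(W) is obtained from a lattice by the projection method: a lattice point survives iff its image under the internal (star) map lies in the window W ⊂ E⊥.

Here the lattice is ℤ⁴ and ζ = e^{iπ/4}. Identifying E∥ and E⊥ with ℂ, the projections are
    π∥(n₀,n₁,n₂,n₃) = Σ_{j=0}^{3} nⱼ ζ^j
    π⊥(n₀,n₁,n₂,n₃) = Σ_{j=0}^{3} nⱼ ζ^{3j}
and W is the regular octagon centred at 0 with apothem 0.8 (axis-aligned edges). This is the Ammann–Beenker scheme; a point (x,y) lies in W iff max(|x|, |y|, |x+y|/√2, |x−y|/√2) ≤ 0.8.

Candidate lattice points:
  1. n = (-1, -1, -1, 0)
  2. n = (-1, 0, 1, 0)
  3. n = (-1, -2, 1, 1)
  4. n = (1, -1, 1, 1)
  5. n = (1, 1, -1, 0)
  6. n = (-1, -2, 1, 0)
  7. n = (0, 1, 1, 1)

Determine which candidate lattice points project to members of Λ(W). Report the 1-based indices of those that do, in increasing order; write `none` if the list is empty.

1, 7

Internal map: ζ^{3j} for j=0..3 gives (1,0), (−√2/2,√2/2), (0,−1), (√2/2,√2/2).
#1 (-1, -1, -1, 0): internal (-0.2929, 0.2929); octagon support 0.4142 vs apothem 0.8 → ∈ W
#2 (-1, 0, 1, 0): internal (-1.0000, -1.0000); octagon support 1.4142 vs apothem 0.8 → ∉ W
#3 (-1, -2, 1, 1): internal (1.1213, -1.7071); octagon support 2.0000 vs apothem 0.8 → ∉ W
#4 (1, -1, 1, 1): internal (2.4142, -1.0000); octagon support 2.4142 vs apothem 0.8 → ∉ W
#5 (1, 1, -1, 0): internal (0.2929, 1.7071); octagon support 1.7071 vs apothem 0.8 → ∉ W
#6 (-1, -2, 1, 0): internal (0.4142, -2.4142); octagon support 2.4142 vs apothem 0.8 → ∉ W
#7 (0, 1, 1, 1): internal (0.0000, 0.4142); octagon support 0.4142 vs apothem 0.8 → ∈ W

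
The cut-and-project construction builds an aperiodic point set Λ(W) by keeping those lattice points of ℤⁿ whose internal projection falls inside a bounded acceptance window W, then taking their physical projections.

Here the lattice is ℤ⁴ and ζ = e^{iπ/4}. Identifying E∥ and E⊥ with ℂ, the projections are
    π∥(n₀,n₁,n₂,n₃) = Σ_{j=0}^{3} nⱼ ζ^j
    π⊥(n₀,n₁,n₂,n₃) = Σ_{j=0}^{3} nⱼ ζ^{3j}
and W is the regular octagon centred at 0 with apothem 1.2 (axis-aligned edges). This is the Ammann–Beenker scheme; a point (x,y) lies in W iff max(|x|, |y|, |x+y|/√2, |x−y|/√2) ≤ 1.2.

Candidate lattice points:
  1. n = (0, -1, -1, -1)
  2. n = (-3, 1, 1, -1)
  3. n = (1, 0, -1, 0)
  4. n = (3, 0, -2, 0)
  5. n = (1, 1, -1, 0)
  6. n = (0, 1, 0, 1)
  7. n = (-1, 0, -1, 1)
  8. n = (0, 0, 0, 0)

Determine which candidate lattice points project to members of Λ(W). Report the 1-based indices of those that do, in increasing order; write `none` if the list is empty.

1, 8

With ζ = e^{iπ/4} the internal vectors are ζ^0,ζ^3,ζ^6,ζ^9.
candidate 1: n = (0, -1, -1, -1) → π⊥ ≈ (+0.0000, -0.4142); max(|x|,|y|,|x±y|/√2) = 0.4142 ≤ 1.2 ⇒ ∈ W
candidate 2: n = (-3, 1, 1, -1) → π⊥ ≈ (-4.4142, -1.0000); max(|x|,|y|,|x±y|/√2) = 4.4142 > 1.2 ⇒ ∉ W
candidate 3: n = (1, 0, -1, 0) → π⊥ ≈ (+1.0000, +1.0000); max(|x|,|y|,|x±y|/√2) = 1.4142 > 1.2 ⇒ ∉ W
candidate 4: n = (3, 0, -2, 0) → π⊥ ≈ (+3.0000, +2.0000); max(|x|,|y|,|x±y|/√2) = 3.5355 > 1.2 ⇒ ∉ W
candidate 5: n = (1, 1, -1, 0) → π⊥ ≈ (+0.2929, +1.7071); max(|x|,|y|,|x±y|/√2) = 1.7071 > 1.2 ⇒ ∉ W
candidate 6: n = (0, 1, 0, 1) → π⊥ ≈ (+0.0000, +1.4142); max(|x|,|y|,|x±y|/√2) = 1.4142 > 1.2 ⇒ ∉ W
candidate 7: n = (-1, 0, -1, 1) → π⊥ ≈ (-0.2929, +1.7071); max(|x|,|y|,|x±y|/√2) = 1.7071 > 1.2 ⇒ ∉ W
candidate 8: n = (0, 0, 0, 0) → π⊥ ≈ (+0.0000, +0.0000); max(|x|,|y|,|x±y|/√2) = 0.0000 ≤ 1.2 ⇒ ∈ W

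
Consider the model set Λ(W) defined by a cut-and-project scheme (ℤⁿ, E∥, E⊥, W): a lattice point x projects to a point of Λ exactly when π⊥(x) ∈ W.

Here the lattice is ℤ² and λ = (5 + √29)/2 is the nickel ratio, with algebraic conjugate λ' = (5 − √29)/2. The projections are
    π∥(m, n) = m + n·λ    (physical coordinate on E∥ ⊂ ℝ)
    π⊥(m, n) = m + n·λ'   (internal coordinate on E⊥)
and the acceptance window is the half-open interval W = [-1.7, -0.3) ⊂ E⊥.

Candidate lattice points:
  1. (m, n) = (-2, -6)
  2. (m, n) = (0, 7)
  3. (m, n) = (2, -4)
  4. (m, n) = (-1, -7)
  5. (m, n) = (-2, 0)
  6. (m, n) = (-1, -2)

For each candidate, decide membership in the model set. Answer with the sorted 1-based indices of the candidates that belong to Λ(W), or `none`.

Compute λ' = (5−√29)/2 = -0.19258, so π⊥(m,n) = m -0.19258·n.
#1 (-2,-6): internal coord -2 + (-6)·λ' = -0.84451; -0.84451 ∈ [-1.7, -0.3) → IN Λ
#2 (0,7): internal coord 0 + (7)·λ' = -1.34808; -1.34808 ∈ [-1.7, -0.3) → IN Λ
#3 (2,-4): internal coord 2 + (-4)·λ' = +2.77033; +2.77033 ∉ [-1.7, -0.3) → out
#4 (-1,-7): internal coord -1 + (-7)·λ' = +0.34808; +0.34808 ∉ [-1.7, -0.3) → out
#5 (-2,0): internal coord -2 + (0)·λ' = -2.00000; -2.00000 ∉ [-1.7, -0.3) → out
#6 (-1,-2): internal coord -1 + (-2)·λ' = -0.61484; -0.61484 ∈ [-1.7, -0.3) → IN Λ

1, 2, 6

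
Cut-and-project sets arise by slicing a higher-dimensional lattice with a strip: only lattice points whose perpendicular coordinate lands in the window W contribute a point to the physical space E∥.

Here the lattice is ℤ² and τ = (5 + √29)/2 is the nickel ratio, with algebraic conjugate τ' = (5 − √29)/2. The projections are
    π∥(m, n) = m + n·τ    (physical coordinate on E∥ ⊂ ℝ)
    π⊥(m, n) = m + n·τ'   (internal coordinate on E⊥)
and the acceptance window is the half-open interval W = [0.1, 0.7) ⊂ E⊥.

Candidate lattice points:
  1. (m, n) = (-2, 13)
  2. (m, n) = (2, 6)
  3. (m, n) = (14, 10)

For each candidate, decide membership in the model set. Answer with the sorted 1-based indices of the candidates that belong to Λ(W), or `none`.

τ' = (5−√29)/2 ≈ -0.19258.
candidate 1: (m,n)=(-2,13) → π∥ = -2+13·τ ≈ 65.50357, π⊥ = -2+13·τ' ≈ -4.50357 ∉ [0.1, 0.7) ⇒ out
candidate 2: (m,n)=(2,6) → π∥ = 2+6·τ ≈ 33.15549, π⊥ = 2+6·τ' ≈ 0.84451 ∉ [0.1, 0.7) ⇒ out
candidate 3: (m,n)=(14,10) → π∥ = 14+10·τ ≈ 65.92582, π⊥ = 14+10·τ' ≈ 12.07418 ∉ [0.1, 0.7) ⇒ out

none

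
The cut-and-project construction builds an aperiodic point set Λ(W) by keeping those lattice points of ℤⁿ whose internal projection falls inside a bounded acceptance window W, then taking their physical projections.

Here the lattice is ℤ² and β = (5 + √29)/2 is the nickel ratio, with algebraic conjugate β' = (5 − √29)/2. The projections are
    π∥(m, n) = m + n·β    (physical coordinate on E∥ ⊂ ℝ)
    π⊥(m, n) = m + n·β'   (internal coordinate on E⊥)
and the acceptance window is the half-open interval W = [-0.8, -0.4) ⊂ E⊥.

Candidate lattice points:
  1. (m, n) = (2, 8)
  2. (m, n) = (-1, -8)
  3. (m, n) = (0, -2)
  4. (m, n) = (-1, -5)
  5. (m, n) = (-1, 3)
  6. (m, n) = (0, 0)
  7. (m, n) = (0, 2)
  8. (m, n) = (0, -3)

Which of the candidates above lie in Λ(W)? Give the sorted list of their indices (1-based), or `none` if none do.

Numerically β ≈ 5.1926 and β' = −1/β ≈ -0.1926.
candidate 1: (m,n)=(2,8) → π∥ = 2+8·β ≈ 43.5407, π⊥ = 2+8·β' ≈ 0.4593 ∉ [-0.8, -0.4) ⇒ out
candidate 2: (m,n)=(-1,-8) → π∥ = -1-8·β ≈ -42.5407, π⊥ = -1-8·β' ≈ 0.5407 ∉ [-0.8, -0.4) ⇒ out
candidate 3: (m,n)=(0,-2) → π∥ = 0-2·β ≈ -10.3852, π⊥ = 0-2·β' ≈ 0.3852 ∉ [-0.8, -0.4) ⇒ out
candidate 4: (m,n)=(-1,-5) → π∥ = -1-5·β ≈ -26.9629, π⊥ = -1-5·β' ≈ -0.0371 ∉ [-0.8, -0.4) ⇒ out
candidate 5: (m,n)=(-1,3) → π∥ = -1+3·β ≈ 14.5777, π⊥ = -1+3·β' ≈ -1.5777 ∉ [-0.8, -0.4) ⇒ out
candidate 6: (m,n)=(0,0) → π∥ = 0+0·β ≈ 0.0000, π⊥ = 0+0·β' ≈ 0.0000 ∉ [-0.8, -0.4) ⇒ out
candidate 7: (m,n)=(0,2) → π∥ = 0+2·β ≈ 10.3852, π⊥ = 0+2·β' ≈ -0.3852 ∉ [-0.8, -0.4) ⇒ out
candidate 8: (m,n)=(0,-3) → π∥ = 0-3·β ≈ -15.5777, π⊥ = 0-3·β' ≈ 0.5777 ∉ [-0.8, -0.4) ⇒ out

none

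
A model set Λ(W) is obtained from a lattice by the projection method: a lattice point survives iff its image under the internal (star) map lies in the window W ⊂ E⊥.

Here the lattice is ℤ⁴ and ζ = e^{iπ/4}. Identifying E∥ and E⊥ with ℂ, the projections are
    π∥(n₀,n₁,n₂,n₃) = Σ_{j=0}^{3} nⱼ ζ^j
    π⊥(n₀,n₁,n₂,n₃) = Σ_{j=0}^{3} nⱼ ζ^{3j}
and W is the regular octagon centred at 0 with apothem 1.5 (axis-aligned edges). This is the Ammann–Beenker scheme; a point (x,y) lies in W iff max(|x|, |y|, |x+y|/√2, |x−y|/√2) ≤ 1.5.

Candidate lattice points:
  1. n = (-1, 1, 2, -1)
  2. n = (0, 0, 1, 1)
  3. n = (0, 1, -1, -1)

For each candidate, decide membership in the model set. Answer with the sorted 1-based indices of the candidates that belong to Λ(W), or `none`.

2

Internal map: ζ^{3j} for j=0..3 gives (1,0), (−√2/2,√2/2), (0,−1), (√2/2,√2/2).
#1 (-1, 1, 2, -1): internal (-2.414214, -2.000000); octagon support 3.121320 vs apothem 1.5 → ∉ W
#2 (0, 0, 1, 1): internal (0.707107, -0.292893); octagon support 0.707107 vs apothem 1.5 → ∈ W
#3 (0, 1, -1, -1): internal (-1.414214, 1.000000); octagon support 1.707107 vs apothem 1.5 → ∉ W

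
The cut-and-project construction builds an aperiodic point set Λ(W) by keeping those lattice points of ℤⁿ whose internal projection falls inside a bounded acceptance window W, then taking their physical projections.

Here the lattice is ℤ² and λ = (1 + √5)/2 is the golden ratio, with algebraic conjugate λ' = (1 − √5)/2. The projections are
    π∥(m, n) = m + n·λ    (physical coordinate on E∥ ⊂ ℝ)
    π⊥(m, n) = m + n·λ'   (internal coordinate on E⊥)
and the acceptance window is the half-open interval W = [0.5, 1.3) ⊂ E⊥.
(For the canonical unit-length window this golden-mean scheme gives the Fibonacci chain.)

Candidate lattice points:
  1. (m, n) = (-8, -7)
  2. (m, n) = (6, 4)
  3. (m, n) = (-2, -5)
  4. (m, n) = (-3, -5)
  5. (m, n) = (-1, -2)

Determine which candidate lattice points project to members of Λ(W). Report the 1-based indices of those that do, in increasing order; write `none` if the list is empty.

λ' = (1−√5)/2 ≈ -0.618034.
#1 (-8,-7): internal coord -8 + (-7)·λ' = -3.673762; -3.673762 ∉ [0.5, 1.3) → out
#2 (6,4): internal coord 6 + (4)·λ' = +3.527864; +3.527864 ∉ [0.5, 1.3) → out
#3 (-2,-5): internal coord -2 + (-5)·λ' = +1.090170; +1.090170 ∈ [0.5, 1.3) → IN Λ
#4 (-3,-5): internal coord -3 + (-5)·λ' = +0.090170; +0.090170 ∉ [0.5, 1.3) → out
#5 (-1,-2): internal coord -1 + (-2)·λ' = +0.236068; +0.236068 ∉ [0.5, 1.3) → out

3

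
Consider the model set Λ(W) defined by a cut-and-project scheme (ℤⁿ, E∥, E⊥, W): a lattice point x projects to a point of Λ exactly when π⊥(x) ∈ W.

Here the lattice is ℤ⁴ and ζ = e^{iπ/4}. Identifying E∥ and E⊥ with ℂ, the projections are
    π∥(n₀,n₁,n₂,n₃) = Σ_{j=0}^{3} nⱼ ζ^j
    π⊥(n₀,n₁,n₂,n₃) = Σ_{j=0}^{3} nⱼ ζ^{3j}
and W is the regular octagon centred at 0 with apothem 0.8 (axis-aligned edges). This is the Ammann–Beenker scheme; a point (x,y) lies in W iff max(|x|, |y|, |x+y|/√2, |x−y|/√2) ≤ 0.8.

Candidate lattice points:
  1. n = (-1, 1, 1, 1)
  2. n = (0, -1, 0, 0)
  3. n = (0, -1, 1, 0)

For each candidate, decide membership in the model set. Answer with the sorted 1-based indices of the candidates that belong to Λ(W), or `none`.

none

With ζ = e^{iπ/4} the internal vectors are ζ^0,ζ^3,ζ^6,ζ^9.
candidate 1: n = (-1, 1, 1, 1) → π⊥ ≈ (-1.000000, +0.414214); max(|x|,|y|,|x±y|/√2) = 1.000000 > 0.8 ⇒ ∉ W
candidate 2: n = (0, -1, 0, 0) → π⊥ ≈ (+0.707107, -0.707107); max(|x|,|y|,|x±y|/√2) = 1.000000 > 0.8 ⇒ ∉ W
candidate 3: n = (0, -1, 1, 0) → π⊥ ≈ (+0.707107, -1.707107); max(|x|,|y|,|x±y|/√2) = 1.707107 > 0.8 ⇒ ∉ W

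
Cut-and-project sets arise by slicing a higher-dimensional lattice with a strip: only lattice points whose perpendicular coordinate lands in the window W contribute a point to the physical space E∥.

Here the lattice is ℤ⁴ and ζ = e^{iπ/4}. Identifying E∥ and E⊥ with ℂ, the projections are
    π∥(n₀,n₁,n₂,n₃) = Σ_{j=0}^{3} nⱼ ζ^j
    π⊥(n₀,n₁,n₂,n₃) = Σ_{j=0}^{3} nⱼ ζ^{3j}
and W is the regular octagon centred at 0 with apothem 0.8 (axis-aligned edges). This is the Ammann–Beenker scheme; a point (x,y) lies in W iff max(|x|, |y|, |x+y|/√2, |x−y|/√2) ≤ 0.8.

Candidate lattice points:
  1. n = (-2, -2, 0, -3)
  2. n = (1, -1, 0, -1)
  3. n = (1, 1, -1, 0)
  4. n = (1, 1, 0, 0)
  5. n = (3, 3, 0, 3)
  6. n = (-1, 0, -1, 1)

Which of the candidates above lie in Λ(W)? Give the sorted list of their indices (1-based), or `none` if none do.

4

π⊥(n) = n₀ + n₁ζ³ + n₂ζ⁶ + n₃ζ⁹ where ζ = e^{iπ/4}.
#1 (-2, -2, 0, -3): internal (-2.707107, -3.535534); octagon support 4.414214 vs apothem 0.8 → ∉ W
#2 (1, -1, 0, -1): internal (1.000000, -1.414214); octagon support 1.707107 vs apothem 0.8 → ∉ W
#3 (1, 1, -1, 0): internal (0.292893, 1.707107); octagon support 1.707107 vs apothem 0.8 → ∉ W
#4 (1, 1, 0, 0): internal (0.292893, 0.707107); octagon support 0.707107 vs apothem 0.8 → ∈ W
#5 (3, 3, 0, 3): internal (3.000000, 4.242641); octagon support 5.121320 vs apothem 0.8 → ∉ W
#6 (-1, 0, -1, 1): internal (-0.292893, 1.707107); octagon support 1.707107 vs apothem 0.8 → ∉ W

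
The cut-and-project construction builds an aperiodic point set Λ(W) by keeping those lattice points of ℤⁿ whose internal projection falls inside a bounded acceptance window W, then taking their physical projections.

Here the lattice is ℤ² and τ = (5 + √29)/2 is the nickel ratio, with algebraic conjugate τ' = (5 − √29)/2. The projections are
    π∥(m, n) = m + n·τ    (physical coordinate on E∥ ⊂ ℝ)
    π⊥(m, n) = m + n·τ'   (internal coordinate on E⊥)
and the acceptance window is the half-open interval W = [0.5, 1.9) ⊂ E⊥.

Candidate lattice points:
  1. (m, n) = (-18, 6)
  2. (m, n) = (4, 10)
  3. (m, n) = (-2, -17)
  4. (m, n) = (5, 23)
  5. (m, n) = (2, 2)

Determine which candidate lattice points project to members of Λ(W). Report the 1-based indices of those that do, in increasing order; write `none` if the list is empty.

3, 4, 5

τ' = (5−√29)/2 ≈ -0.1926.
[1] lift (-18,6): star map gives -19.1555; window check 0.5 ≤ -19.1555 < 1.9 is false → out
[2] lift (4,10): star map gives 2.0742; window check 0.5 ≤ 2.0742 < 1.9 is false → out
[3] lift (-2,-17): star map gives 1.2739; window check 0.5 ≤ 1.2739 < 1.9 is true → IN Λ
[4] lift (5,23): star map gives 0.5706; window check 0.5 ≤ 0.5706 < 1.9 is true → IN Λ
[5] lift (2,2): star map gives 1.6148; window check 0.5 ≤ 1.6148 < 1.9 is true → IN Λ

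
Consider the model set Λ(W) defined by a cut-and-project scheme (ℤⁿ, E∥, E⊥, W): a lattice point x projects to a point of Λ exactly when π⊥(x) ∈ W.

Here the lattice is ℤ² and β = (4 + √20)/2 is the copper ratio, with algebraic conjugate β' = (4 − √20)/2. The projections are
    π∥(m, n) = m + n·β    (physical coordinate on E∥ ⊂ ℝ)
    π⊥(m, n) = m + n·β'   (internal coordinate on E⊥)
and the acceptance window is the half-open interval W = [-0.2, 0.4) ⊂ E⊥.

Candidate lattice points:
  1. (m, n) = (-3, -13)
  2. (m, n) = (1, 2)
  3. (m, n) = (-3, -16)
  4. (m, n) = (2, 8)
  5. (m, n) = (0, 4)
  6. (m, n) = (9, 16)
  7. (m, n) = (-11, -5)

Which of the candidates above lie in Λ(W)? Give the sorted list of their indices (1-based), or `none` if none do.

1, 4

Compute β' = (4−√20)/2 = -0.23607, so π⊥(m,n) = m -0.23607·n.
[1] lift (-3,-13): star map gives 0.06888; window check -0.2 ≤ 0.06888 < 0.4 is true → IN Λ
[2] lift (1,2): star map gives 0.52786; window check -0.2 ≤ 0.52786 < 0.4 is false → out
[3] lift (-3,-16): star map gives 0.77709; window check -0.2 ≤ 0.77709 < 0.4 is false → out
[4] lift (2,8): star map gives 0.11146; window check -0.2 ≤ 0.11146 < 0.4 is true → IN Λ
[5] lift (0,4): star map gives -0.94427; window check -0.2 ≤ -0.94427 < 0.4 is false → out
[6] lift (9,16): star map gives 5.22291; window check -0.2 ≤ 5.22291 < 0.4 is false → out
[7] lift (-11,-5): star map gives -9.81966; window check -0.2 ≤ -9.81966 < 0.4 is false → out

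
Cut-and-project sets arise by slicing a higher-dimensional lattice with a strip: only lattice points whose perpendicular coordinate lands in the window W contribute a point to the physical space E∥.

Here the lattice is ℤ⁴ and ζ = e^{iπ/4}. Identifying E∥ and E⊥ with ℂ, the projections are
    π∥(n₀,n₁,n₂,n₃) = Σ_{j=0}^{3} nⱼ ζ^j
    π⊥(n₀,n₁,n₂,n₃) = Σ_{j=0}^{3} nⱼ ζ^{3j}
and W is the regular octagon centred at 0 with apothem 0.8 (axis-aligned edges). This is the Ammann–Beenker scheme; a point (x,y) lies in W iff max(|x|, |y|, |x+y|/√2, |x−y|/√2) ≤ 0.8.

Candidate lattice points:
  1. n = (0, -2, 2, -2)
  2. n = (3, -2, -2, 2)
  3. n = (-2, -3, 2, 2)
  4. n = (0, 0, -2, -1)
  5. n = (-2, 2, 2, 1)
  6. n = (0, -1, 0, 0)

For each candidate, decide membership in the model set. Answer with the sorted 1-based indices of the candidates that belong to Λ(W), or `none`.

none

π⊥(n) = n₀ + n₁ζ³ + n₂ζ⁶ + n₃ζ⁹ where ζ = e^{iπ/4}.
#1 (0, -2, 2, -2): internal (0.00000, -4.82843); octagon support 4.82843 vs apothem 0.8 → ∉ W
#2 (3, -2, -2, 2): internal (5.82843, 2.00000); octagon support 5.82843 vs apothem 0.8 → ∉ W
#3 (-2, -3, 2, 2): internal (1.53553, -2.70711); octagon support 3.00000 vs apothem 0.8 → ∉ W
#4 (0, 0, -2, -1): internal (-0.70711, 1.29289); octagon support 1.41421 vs apothem 0.8 → ∉ W
#5 (-2, 2, 2, 1): internal (-2.70711, 0.12132); octagon support 2.70711 vs apothem 0.8 → ∉ W
#6 (0, -1, 0, 0): internal (0.70711, -0.70711); octagon support 1.00000 vs apothem 0.8 → ∉ W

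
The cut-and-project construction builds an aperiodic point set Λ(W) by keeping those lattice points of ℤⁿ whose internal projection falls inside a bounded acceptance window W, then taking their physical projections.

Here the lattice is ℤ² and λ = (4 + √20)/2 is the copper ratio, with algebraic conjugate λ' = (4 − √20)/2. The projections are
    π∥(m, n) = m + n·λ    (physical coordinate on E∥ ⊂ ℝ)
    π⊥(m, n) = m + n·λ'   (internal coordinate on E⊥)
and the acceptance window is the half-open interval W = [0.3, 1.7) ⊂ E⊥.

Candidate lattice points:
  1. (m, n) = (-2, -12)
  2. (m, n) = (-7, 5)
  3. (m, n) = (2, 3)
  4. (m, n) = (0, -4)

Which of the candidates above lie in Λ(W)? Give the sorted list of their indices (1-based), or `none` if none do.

1, 3, 4

Numerically λ ≈ 4.23607 and λ' = −1/λ ≈ -0.23607.
[1] lift (-2,-12): star map gives 0.83282; window check 0.3 ≤ 0.83282 < 1.7 is true → IN Λ
[2] lift (-7,5): star map gives -8.18034; window check 0.3 ≤ -8.18034 < 1.7 is false → out
[3] lift (2,3): star map gives 1.29180; window check 0.3 ≤ 1.29180 < 1.7 is true → IN Λ
[4] lift (0,-4): star map gives 0.94427; window check 0.3 ≤ 0.94427 < 1.7 is true → IN Λ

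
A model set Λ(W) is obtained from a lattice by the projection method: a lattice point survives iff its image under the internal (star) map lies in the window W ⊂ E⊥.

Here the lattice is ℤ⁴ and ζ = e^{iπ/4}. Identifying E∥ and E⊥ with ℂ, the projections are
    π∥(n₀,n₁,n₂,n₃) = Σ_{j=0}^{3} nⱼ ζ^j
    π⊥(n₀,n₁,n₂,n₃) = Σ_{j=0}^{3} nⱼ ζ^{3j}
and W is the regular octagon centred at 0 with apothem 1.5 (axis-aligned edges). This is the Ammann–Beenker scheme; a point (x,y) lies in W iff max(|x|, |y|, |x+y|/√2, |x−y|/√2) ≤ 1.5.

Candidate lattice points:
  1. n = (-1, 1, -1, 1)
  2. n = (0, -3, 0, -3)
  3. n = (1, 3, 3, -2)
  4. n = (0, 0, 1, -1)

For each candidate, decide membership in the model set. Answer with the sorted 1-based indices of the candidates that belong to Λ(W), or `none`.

Internal map: ζ^{3j} for j=0..3 gives (1,0), (−√2/2,√2/2), (0,−1), (√2/2,√2/2).
candidate 1: n = (-1, 1, -1, 1) → π⊥ ≈ (-1.000000, +2.414214); max(|x|,|y|,|x±y|/√2) = 2.414214 > 1.5 ⇒ ∉ W
candidate 2: n = (0, -3, 0, -3) → π⊥ ≈ (+0.000000, -4.242641); max(|x|,|y|,|x±y|/√2) = 4.242641 > 1.5 ⇒ ∉ W
candidate 3: n = (1, 3, 3, -2) → π⊥ ≈ (-2.535534, -2.292893); max(|x|,|y|,|x±y|/√2) = 3.414214 > 1.5 ⇒ ∉ W
candidate 4: n = (0, 0, 1, -1) → π⊥ ≈ (-0.707107, -1.707107); max(|x|,|y|,|x±y|/√2) = 1.707107 > 1.5 ⇒ ∉ W

none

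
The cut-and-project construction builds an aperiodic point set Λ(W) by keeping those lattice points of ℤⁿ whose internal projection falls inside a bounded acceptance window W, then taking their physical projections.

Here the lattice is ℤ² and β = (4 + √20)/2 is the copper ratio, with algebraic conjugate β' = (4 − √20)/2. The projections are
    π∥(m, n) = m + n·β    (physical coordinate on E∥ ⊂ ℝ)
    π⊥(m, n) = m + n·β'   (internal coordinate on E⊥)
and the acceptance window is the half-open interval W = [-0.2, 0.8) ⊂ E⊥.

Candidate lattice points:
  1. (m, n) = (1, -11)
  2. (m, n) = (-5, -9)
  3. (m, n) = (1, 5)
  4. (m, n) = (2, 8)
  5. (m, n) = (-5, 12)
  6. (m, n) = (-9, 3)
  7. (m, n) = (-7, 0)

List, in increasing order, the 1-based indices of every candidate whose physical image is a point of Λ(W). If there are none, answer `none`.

Compute β' = (4−√20)/2 = -0.2361, so π⊥(m,n) = m -0.2361·n.
[1] lift (1,-11): star map gives 3.5967; window check -0.2 ≤ 3.5967 < 0.8 is false → out
[2] lift (-5,-9): star map gives -2.8754; window check -0.2 ≤ -2.8754 < 0.8 is false → out
[3] lift (1,5): star map gives -0.1803; window check -0.2 ≤ -0.1803 < 0.8 is true → IN Λ
[4] lift (2,8): star map gives 0.1115; window check -0.2 ≤ 0.1115 < 0.8 is true → IN Λ
[5] lift (-5,12): star map gives -7.8328; window check -0.2 ≤ -7.8328 < 0.8 is false → out
[6] lift (-9,3): star map gives -9.7082; window check -0.2 ≤ -9.7082 < 0.8 is false → out
[7] lift (-7,0): star map gives -7.0000; window check -0.2 ≤ -7.0000 < 0.8 is false → out

3, 4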